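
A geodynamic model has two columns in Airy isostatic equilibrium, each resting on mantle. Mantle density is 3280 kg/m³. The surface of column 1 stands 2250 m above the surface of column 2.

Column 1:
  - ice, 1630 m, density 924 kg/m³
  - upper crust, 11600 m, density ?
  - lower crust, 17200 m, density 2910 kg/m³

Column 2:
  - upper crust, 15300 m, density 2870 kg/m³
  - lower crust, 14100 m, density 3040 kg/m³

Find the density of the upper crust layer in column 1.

Take the compensation level at the base of the deeper column (depth z_c below the surface of column 1) and equate Σ ρ_i t_i down to z_c; mantle fills any gap and the z_c terms cancel.
Column 1: 1630×924 + 11600×ρ + 17200×2910 + (z_c − 30430)×3280
Column 2: 2250×0 + 15300×2870 + 14100×3040 + (z_c − 2250 − 29400)×3280
The z_c×3280 term appears on both sides and cancels. Collect the known terms of each column as K = Σ(ρt)_known − 3280 × (depth of known layers): K_1 = 51558120 − 3280×30430 = −48252280; K_2 = 86775000 − 3280×(2250 + 29400) = −17037000.
Balance: K_1 + 11600×ρ = K_2, so ρ = (K_2 − K_1)/11600 = 31215300/11600 = 2690 kg/m³.

2690 kg/m³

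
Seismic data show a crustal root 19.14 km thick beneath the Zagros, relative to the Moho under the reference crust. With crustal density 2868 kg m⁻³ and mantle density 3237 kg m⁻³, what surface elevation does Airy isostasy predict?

In Airy isostatic equilibrium: ρ_c h = (ρ_m − ρ_c) r.
h = r (ρ_m − ρ_c) / ρ_c = 19.14 km × (3237 − 2868) / 2868 = 2.46 km.

2.46 km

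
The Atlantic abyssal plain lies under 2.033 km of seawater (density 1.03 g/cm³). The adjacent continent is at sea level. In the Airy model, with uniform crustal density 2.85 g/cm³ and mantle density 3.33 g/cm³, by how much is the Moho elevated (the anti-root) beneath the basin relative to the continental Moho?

Isostatic balance requires: replacing crust with seawater at the top is compensated by replacing crust with mantle at the base: d (ρ_c − ρ_w) = a (ρ_m − ρ_c).
a = d (ρ_c − ρ_w)/(ρ_m − ρ_c) = 2.033 km × 1.82/0.48 = 7.71 km.

7.71 km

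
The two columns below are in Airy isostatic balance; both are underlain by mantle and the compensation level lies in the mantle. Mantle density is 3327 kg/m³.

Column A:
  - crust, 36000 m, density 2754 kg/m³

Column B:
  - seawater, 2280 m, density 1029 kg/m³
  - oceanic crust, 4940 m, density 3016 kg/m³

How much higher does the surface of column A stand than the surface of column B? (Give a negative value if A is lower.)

For any compensation level in the mantle, the mantle terms cancel and isostasy reduces to e = (Σt_A − Σt_B) − (Σ(ρt)_A − Σ(ρt)_B) / ρ_m.
Σt_A = 36000 m; Σt_B = 7220 m; Σ(ρt)_A = 99144000; Σ(ρt)_B = 17245160 (in m·kg/m³).
e = (36000 − 7220) − (99144000 − 17245160) / 3327 = 4160 m.

4160 m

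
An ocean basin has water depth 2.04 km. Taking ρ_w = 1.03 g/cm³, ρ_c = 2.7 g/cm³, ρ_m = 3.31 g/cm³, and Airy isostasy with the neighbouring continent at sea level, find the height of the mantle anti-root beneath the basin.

Equating mass per unit area of the two columns: replacing crust with seawater at the top is compensated by replacing crust with mantle at the base: d (ρ_c − ρ_w) = a (ρ_m − ρ_c).
a = d (ρ_c − ρ_w)/(ρ_m − ρ_c) = 2.04 km × 1.67/0.61 = 5.58 km.

5.58 km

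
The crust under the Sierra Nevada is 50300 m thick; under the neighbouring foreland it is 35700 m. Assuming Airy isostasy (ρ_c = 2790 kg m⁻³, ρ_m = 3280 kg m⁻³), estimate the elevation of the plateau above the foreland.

2180 m

Excess crust Δ = 50300 m − 35700 m = 14600 m, split between elevation h and root r with h + r = Δ.
Airy balance ρ_c h = (ρ_m − ρ_c) r gives r = h ρ_c/(ρ_m − ρ_c), so h (1 + ρ_c/(ρ_m − ρ_c)) = Δ, i.e. h = Δ (ρ_m − ρ_c)/ρ_m.
h = 14600 m × 490/3280 = 2180 m.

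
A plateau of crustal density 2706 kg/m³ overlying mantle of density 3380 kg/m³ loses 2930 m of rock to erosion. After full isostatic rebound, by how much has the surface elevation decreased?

584 m

Rebound u = e ρ_c/ρ_m = 2930 m × 2706/3380 = 2346 m.
Net surface drop = e − u = 2930 m − 2346 m = e (ρ_m − ρ_c)/ρ_m = 584 m.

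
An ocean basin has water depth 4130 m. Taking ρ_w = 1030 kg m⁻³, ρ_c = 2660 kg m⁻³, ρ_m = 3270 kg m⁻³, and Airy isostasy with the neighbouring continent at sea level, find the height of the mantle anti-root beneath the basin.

Isostatic balance requires: replacing crust with seawater at the top is compensated by replacing crust with mantle at the base: d (ρ_c − ρ_w) = a (ρ_m − ρ_c).
a = d (ρ_c − ρ_w)/(ρ_m − ρ_c) = 4130 m × 1630/610 = 11000 m.

11000 m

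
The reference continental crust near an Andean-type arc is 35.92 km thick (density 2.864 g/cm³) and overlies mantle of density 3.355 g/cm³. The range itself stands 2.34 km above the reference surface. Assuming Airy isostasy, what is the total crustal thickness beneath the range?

Root depth r = h ρ_c / (ρ_m − ρ_c) = 2.34 km × 2.864 / 0.491 = 13.65 km.
Total thickness = T + h + r = 35.92 km + 2.34 km + 13.65 km = 51.9 km.

51.9 km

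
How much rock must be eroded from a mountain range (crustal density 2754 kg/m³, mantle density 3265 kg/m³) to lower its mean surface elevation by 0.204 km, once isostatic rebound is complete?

1.3 km

Net drop Δ = e − u = e − e ρ_c/ρ_m = e (ρ_m − ρ_c)/ρ_m.
e = Δ ρ_m/(ρ_m − ρ_c) = 0.204 km × 3265/511 = 1.3 km.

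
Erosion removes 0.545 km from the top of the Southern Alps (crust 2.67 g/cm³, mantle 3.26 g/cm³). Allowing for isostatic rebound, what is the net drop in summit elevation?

Rebound u = e ρ_c/ρ_m = 0.545 km × 2.67/3.26 = 0.4464 km.
Net surface drop = e − u = 0.545 km − 0.4464 km = e (ρ_m − ρ_c)/ρ_m = 0.0986 km.

0.0986 km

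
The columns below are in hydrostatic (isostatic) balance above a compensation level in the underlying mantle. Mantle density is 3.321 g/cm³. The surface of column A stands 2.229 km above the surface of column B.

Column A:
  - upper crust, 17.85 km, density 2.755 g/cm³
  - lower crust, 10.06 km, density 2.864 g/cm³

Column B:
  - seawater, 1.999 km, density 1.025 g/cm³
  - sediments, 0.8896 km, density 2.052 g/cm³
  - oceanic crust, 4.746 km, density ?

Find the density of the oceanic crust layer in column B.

Take the compensation level at the base of the deeper column (depth z_c below the surface of column A) and equate Σ ρ_i t_i down to z_c; mantle fills any gap and the z_c terms cancel.
Column A: 17.85×2.755 + 10.06×2.864 + (z_c − 27.91)×3.321
Column B: 2.229×0 + 1.999×1.025 + 0.8896×2.052 + 4.746×ρ + (z_c − 2.229 − 7.6346)×3.321
The z_c×3.321 term appears on both sides and cancels. Collect the known terms of each column as K = Σ(ρt)_known − 3.321 × (depth of known layers): K_A = 77.98859 − 3.321×27.91 = −14.70052; K_B = 3.8744342 − 3.321×(2.229 + 7.6346) = −28.8825814.
Balance: K_A = K_B + 4.746×ρ, so ρ = (K_A − K_B)/4.746 = 14.1821/4.746 = 2.99 g/cm³.

2.99 g/cm³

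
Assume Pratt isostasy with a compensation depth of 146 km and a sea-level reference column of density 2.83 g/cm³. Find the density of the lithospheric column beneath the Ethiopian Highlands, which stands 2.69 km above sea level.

Pratt balance: ρ_ref D = ρ (D + h).
ρ = ρ_ref D/(D + h) = 2.83 × 146 km/(146 km + 2.69 km) = 2.78 g/cm³.

2.78 g/cm³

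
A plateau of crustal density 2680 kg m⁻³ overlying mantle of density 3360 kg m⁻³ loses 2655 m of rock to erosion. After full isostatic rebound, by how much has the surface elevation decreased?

537 m

Rebound u = e ρ_c/ρ_m = 2655 m × 2680/3360 = 2118 m.
Net surface drop = e − u = 2655 m − 2118 m = e (ρ_m − ρ_c)/ρ_m = 537 m.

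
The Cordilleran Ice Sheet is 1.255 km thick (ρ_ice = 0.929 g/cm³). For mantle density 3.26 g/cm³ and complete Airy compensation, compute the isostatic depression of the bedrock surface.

In Airy isostatic equilibrium: the ice load ρ_ice t is balanced by mantle displaced below, ρ_m s.
s = t ρ_ice / ρ_m = 1.255 km × 0.929/3.26 = 0.358 km.

0.358 km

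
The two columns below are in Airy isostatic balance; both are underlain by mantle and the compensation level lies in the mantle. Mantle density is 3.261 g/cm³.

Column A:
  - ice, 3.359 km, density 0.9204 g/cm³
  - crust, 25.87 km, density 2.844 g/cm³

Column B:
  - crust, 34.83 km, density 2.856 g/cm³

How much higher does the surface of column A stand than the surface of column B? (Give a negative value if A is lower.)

For any compensation level in the mantle, the mantle terms cancel and isostasy reduces to e = (Σt_A − Σt_B) − (Σ(ρt)_A − Σ(ρt)_B) / ρ_m.
Σt_A = 29.229 km; Σt_B = 34.83 km; Σ(ρt)_A = 76.6659036; Σ(ρt)_B = 99.47448 (in km·g/cm³).
e = (29.229 − 34.83) − (76.6659036 − 99.47448) / 3.261 = 1.39 km.

1.39 km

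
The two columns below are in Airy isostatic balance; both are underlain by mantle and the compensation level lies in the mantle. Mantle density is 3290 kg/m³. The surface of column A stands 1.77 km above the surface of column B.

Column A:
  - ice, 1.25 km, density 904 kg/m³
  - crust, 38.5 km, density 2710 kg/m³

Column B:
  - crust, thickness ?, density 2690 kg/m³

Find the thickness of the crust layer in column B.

32.5 km

Take the compensation level at the base of the deeper column (depth z_c below the surface of column A) and equate Σ ρ_i t_i down to z_c; mantle fills any gap and the z_c terms cancel.
Column A: 1.25×904 + 38.5×2710 + (z_c − 39.75)×3290
Column B: 1.77×0 + x×2690 + (z_c − 1.77 − 0 − x)×3290
The z_c×3290 term appears on both sides and cancels. Collect the known terms of each column as K = Σ(ρt)_known − 3290 × (depth of known layers): K_A = 105465 − 3290×39.75 = −25312.5; K_B = 0 − 3290×(1.77 + 0) = −5823.3.
Balance: K_A = K_B − x×(3290 − 2690), so x = (K_B − K_A)/(3290 − 2690) = 19489.2/600 = 32.5 km.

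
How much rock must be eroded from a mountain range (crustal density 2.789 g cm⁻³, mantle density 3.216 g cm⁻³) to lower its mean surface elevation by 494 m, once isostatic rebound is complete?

Net drop Δ = e − u = e − e ρ_c/ρ_m = e (ρ_m − ρ_c)/ρ_m.
e = Δ ρ_m/(ρ_m − ρ_c) = 494 m × 3.216/0.427 = 3720 m.

3720 m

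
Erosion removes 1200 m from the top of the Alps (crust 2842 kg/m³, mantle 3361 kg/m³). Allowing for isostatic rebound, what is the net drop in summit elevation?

185 m

Rebound u = e ρ_c/ρ_m = 1200 m × 2842/3361 = 1015 m.
Net surface drop = e − u = 1200 m − 1015 m = e (ρ_m − ρ_c)/ρ_m = 185 m.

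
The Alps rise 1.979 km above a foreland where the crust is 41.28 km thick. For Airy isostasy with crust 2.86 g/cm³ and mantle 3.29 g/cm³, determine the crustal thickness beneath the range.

56.4 km

Root depth r = h ρ_c / (ρ_m − ρ_c) = 1.979 km × 2.86 / 0.43 = 13.16 km.
Total thickness = T + h + r = 41.28 km + 1.979 km + 13.16 km = 56.4 km.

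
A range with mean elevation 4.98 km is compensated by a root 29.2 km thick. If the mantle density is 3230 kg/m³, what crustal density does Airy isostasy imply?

ρ_c h = (ρ_m − ρ_c) r → ρ_c (h + r) = ρ_m r → ρ_c = ρ_m r / (h + r).
ρ_c = 3230 × 29.2 km / (4.98 km + 29.2 km) = 2760 kg/m³.

2760 kg/m³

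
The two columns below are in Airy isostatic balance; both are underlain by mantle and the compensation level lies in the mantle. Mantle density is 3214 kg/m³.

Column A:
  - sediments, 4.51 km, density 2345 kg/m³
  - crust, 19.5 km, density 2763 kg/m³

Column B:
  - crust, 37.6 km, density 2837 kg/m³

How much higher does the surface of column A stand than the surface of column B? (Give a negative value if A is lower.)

For any compensation level in the mantle, the mantle terms cancel and isostasy reduces to e = (Σt_A − Σt_B) − (Σ(ρt)_A − Σ(ρt)_B) / ρ_m.
Σt_A = 24.01 km; Σt_B = 37.6 km; Σ(ρt)_A = 64454.45; Σ(ρt)_B = 106671.2 (in km·kg/m³).
e = (24.01 − 37.6) − (64454.45 − 106671.2) / 3214 = −0.455 km.

−0.455 km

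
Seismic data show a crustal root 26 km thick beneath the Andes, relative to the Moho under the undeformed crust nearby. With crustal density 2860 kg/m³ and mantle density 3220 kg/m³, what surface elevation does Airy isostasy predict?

3.27 km

In Airy isostatic equilibrium: ρ_c h = (ρ_m − ρ_c) r.
h = r (ρ_m − ρ_c) / ρ_c = 26 km × (3220 − 2860) / 2860 = 3.27 km.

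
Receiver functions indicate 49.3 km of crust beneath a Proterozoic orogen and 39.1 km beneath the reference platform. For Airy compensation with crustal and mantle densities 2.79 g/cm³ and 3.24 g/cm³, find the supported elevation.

Excess crust Δ = 49.3 km − 39.1 km = 10.2 km, split between elevation h and root r with h + r = Δ.
Airy balance ρ_c h = (ρ_m − ρ_c) r gives r = h ρ_c/(ρ_m − ρ_c), so h (1 + ρ_c/(ρ_m − ρ_c)) = Δ, i.e. h = Δ (ρ_m − ρ_c)/ρ_m.
h = 10.2 km × 0.45/3.24 = 1.42 km.

1.42 km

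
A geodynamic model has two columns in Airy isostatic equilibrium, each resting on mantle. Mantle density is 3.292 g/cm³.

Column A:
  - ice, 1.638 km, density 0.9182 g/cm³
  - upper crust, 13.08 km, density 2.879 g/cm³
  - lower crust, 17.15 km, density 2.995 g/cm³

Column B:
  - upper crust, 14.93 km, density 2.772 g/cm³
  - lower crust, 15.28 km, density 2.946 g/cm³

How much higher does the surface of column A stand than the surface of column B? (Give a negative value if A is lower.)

For any compensation level in the mantle, the mantle terms cancel and isostasy reduces to e = (Σt_A − Σt_B) − (Σ(ρt)_A − Σ(ρt)_B) / ρ_m.
Σt_A = 31.868 km; Σt_B = 30.21 km; Σ(ρt)_A = 90.5255816; Σ(ρt)_B = 86.40084 (in km·g/cm³).
e = (31.868 − 30.21) − (90.5255816 − 86.40084) / 3.292 = 0.405 km.

0.405 km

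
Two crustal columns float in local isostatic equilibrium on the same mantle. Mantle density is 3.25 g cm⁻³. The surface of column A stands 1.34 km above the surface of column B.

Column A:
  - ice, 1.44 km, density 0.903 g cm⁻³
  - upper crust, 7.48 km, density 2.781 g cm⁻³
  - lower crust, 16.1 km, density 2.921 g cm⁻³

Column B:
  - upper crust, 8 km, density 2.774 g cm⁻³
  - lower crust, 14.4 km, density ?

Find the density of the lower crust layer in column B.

2.97 g cm⁻³

Take the compensation level at the base of the deeper column (depth z_c below the surface of column A) and equate Σ ρ_i t_i down to z_c; mantle fills any gap and the z_c terms cancel.
Column A: 1.44×0.903 + 7.48×2.781 + 16.1×2.921 + (z_c − 25.02)×3.25
Column B: 1.34×0 + 8×2.774 + 14.4×ρ + (z_c − 1.34 − 22.4)×3.25
The z_c×3.25 term appears on both sides and cancels. Collect the known terms of each column as K = Σ(ρt)_known − 3.25 × (depth of known layers): K_A = 69.1303 − 3.25×25.02 = −12.1847; K_B = 22.192 − 3.25×(1.34 + 22.4) = −54.963.
Balance: K_A = K_B + 14.4×ρ, so ρ = (K_A − K_B)/14.4 = 42.7783/14.4 = 2.97 g cm⁻³.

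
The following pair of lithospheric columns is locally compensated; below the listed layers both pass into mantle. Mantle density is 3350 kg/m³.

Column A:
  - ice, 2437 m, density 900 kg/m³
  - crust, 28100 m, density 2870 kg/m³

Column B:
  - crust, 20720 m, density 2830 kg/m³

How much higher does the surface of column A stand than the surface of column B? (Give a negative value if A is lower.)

For any compensation level in the mantle, the mantle terms cancel and isostasy reduces to e = (Σt_A − Σt_B) − (Σ(ρt)_A − Σ(ρt)_B) / ρ_m.
Σt_A = 30537 m; Σt_B = 20720 m; Σ(ρt)_A = 82840300; Σ(ρt)_B = 58637600 (in m·kg/m³).
e = (30537 − 20720) − (82840300 − 58637600) / 3350 = 2590 m.

2590 m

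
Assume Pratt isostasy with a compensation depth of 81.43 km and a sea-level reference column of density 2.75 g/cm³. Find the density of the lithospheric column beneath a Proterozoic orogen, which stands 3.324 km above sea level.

Pratt balance: ρ_ref D = ρ (D + h).
ρ = ρ_ref D/(D + h) = 2.75 × 81.43 km/(81.43 km + 3.324 km) = 2.64 g/cm³.

2.64 g/cm³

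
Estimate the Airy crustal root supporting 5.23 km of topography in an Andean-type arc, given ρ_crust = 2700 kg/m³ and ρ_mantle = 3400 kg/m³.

By Archimedes' principle applied to the lithosphere: the weight of the topography is balanced by the buoyancy of the root, ρ_c h = (ρ_m − ρ_c) r.
r = h · ρ_c / (ρ_m − ρ_c) = 5.23 km × 2700 / (3400 − 2700) = 20.2 km.

20.2 km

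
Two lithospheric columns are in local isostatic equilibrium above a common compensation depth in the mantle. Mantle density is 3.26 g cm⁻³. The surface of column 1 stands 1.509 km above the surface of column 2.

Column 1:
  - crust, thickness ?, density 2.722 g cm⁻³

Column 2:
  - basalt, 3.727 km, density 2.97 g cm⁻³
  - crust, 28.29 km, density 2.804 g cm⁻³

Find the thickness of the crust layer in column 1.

35.1 km

Take the compensation level at the base of the deeper column (depth z_c below the surface of column 1) and equate Σ ρ_i t_i down to z_c; mantle fills any gap and the z_c terms cancel.
Column 1: x×2.722 + (z_c − 0 − x)×3.26
Column 2: 1.509×0 + 3.727×2.97 + 28.29×2.804 + (z_c − 1.509 − 32.017)×3.26
The z_c×3.26 term appears on both sides and cancels. Collect the known terms of each column as K = Σ(ρt)_known − 3.26 × (depth of known layers): K_1 = 0 − 3.26×0 = 0; K_2 = 90.39435 − 3.26×(1.509 + 32.017) = −18.90041.
Balance: K_1 − x×(3.26 − 2.722) = K_2, so x = (K_1 − K_2)/(3.26 − 2.722) = 18.9004/0.538 = 35.1 km.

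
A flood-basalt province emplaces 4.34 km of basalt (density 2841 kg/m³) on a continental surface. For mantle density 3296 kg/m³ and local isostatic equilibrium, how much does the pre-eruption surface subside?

Subaerial loading: s = t ρ_load / ρ_m.
s = 4.34 km × 2841/3296 = 3.74 km.

3.74 km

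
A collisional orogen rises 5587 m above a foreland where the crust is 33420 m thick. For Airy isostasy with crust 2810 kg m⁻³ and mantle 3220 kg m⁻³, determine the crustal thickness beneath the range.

77300 m

Root depth r = h ρ_c / (ρ_m − ρ_c) = 5587 m × 2810 / 410 = 38290 m.
Total thickness = T + h + r = 33420 m + 5587 m + 38290 m = 77300 m.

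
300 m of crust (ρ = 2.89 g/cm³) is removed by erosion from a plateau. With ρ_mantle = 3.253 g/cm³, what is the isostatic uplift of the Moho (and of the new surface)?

267 m

Unloading: uplift u = e ρ_c/ρ_m = 300 m × 2.89/3.253 = 267 m.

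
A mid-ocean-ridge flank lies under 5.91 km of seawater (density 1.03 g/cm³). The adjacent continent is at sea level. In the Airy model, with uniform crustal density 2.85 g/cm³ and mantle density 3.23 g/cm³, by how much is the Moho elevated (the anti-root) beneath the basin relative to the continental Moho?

Balancing pressure at the compensation depth: replacing crust with seawater at the top is compensated by replacing crust with mantle at the base: d (ρ_c − ρ_w) = a (ρ_m − ρ_c).
a = d (ρ_c − ρ_w)/(ρ_m − ρ_c) = 5.91 km × 1.82/0.38 = 28.3 km.

28.3 km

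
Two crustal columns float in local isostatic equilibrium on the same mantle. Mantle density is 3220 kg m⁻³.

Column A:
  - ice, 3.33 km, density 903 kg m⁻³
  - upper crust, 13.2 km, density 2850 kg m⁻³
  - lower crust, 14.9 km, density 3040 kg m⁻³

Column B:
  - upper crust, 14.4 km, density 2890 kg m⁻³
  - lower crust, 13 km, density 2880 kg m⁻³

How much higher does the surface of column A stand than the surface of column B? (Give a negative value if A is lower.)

1.9 km

For any compensation level in the mantle, the mantle terms cancel and isostasy reduces to e = (Σt_A − Σt_B) − (Σ(ρt)_A − Σ(ρt)_B) / ρ_m.
Σt_A = 31.43 km; Σt_B = 27.4 km; Σ(ρt)_A = 85922.99; Σ(ρt)_B = 79056 (in km·kg m⁻³).
e = (31.43 − 27.4) − (85922.99 − 79056) / 3220 = 1.9 km.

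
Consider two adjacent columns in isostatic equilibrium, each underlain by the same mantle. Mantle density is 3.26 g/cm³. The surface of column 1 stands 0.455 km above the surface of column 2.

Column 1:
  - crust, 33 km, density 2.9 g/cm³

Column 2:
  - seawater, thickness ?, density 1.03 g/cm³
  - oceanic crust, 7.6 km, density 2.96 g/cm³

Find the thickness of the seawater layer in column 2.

3.64 km

Take the compensation level at the base of the deeper column (depth z_c below the surface of column 1) and equate Σ ρ_i t_i down to z_c; mantle fills any gap and the z_c terms cancel.
Column 1: 33×2.9 + (z_c − 33)×3.26
Column 2: 0.455×0 + x×1.03 + 7.6×2.96 + (z_c − 0.455 − 7.6 − x)×3.26
The z_c×3.26 term appears on both sides and cancels. Collect the known terms of each column as K = Σ(ρt)_known − 3.26 × (depth of known layers): K_1 = 95.7 − 3.26×33 = −11.88; K_2 = 22.496 − 3.26×(0.455 + 7.6) = −3.7633.
Balance: K_1 = K_2 − x×(3.26 − 1.03), so x = (K_2 − K_1)/(3.26 − 1.03) = 8.1167/2.23 = 3.64 km.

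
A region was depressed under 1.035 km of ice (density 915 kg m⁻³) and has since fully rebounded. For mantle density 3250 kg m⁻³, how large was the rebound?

0.291 km

Removing the load lets mantle flow back in; uplift u satisfies ρ_ice t = ρ_m u.
u = t ρ_ice/ρ_m = 1.035 km × 915/3250 = 0.291 km.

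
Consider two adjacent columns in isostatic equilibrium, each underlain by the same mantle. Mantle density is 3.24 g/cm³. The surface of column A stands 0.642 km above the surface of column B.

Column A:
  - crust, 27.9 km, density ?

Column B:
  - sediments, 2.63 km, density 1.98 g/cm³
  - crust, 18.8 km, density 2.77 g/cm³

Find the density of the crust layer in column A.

Take the compensation level at the base of the deeper column (depth z_c below the surface of column A) and equate Σ ρ_i t_i down to z_c; mantle fills any gap and the z_c terms cancel.
Column A: 27.9×ρ + (z_c − 27.9)×3.24
Column B: 0.642×0 + 2.63×1.98 + 18.8×2.77 + (z_c − 0.642 − 21.43)×3.24
The z_c×3.24 term appears on both sides and cancels. Collect the known terms of each column as K = Σ(ρt)_known − 3.24 × (depth of known layers): K_A = 0 − 3.24×27.9 = −90.396; K_B = 57.2834 − 3.24×(0.642 + 21.43) = −14.22988.
Balance: K_A + 27.9×ρ = K_B, so ρ = (K_B − K_A)/27.9 = 76.1661/27.9 = 2.73 g/cm³.

2.73 g/cm³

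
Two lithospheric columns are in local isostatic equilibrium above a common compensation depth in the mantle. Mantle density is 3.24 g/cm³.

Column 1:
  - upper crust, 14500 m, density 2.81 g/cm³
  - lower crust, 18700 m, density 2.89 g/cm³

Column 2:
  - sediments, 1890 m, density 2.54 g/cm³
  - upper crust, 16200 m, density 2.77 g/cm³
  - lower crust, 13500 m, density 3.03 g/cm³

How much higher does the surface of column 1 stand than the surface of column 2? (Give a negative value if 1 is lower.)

311 m

For any compensation level in the mantle, the mantle terms cancel and isostasy reduces to e = (Σt_1 − Σt_2) − (Σ(ρt)_1 − Σ(ρt)_2) / ρ_m.
Σt_1 = 33200 m; Σt_2 = 31590 m; Σ(ρt)_1 = 94788; Σ(ρt)_2 = 90579.6 (in m·g/cm³).
e = (33200 − 31590) − (94788 − 90579.6) / 3.24 = 311 m.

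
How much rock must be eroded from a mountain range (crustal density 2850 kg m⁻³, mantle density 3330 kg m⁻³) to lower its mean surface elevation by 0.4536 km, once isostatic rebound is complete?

3.15 km

Net drop Δ = e − u = e − e ρ_c/ρ_m = e (ρ_m − ρ_c)/ρ_m.
e = Δ ρ_m/(ρ_m − ρ_c) = 0.4536 km × 3330/480 = 3.15 km.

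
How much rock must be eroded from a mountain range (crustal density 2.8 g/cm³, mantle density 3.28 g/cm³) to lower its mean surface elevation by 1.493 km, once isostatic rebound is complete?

Net drop Δ = e − u = e − e ρ_c/ρ_m = e (ρ_m − ρ_c)/ρ_m.
e = Δ ρ_m/(ρ_m − ρ_c) = 1.493 km × 3.28/0.48 = 10.2 km.

10.2 km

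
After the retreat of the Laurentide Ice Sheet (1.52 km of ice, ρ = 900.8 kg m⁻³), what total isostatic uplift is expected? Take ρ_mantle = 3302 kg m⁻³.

Removing the load lets mantle flow back in; uplift u satisfies ρ_ice t = ρ_m u.
u = t ρ_ice/ρ_m = 1.52 km × 900.8/3302 = 0.415 km.

0.415 km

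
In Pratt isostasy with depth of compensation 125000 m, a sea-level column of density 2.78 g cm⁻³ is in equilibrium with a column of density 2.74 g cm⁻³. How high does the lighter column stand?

ρ_ref D = ρ (D + h) → h = D (ρ_ref − ρ)/ρ.
h = 125000 m × (2.78 − 2.74)/2.74 = 1820 m.

1820 m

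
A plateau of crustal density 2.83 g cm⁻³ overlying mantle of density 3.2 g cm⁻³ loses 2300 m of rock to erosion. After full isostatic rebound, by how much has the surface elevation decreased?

266 m

Rebound u = e ρ_c/ρ_m = 2300 m × 2.83/3.2 = 2034 m.
Net surface drop = e − u = 2300 m − 2034 m = e (ρ_m − ρ_c)/ρ_m = 266 m.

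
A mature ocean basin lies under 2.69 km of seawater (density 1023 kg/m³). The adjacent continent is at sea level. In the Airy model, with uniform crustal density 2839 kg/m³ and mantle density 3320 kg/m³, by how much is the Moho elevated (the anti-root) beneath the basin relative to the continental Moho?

Isostatic balance requires: replacing crust with seawater at the top is compensated by replacing crust with mantle at the base: d (ρ_c − ρ_w) = a (ρ_m − ρ_c).
a = d (ρ_c − ρ_w)/(ρ_m − ρ_c) = 2.69 km × 1816/481 = 10.2 km.

10.2 km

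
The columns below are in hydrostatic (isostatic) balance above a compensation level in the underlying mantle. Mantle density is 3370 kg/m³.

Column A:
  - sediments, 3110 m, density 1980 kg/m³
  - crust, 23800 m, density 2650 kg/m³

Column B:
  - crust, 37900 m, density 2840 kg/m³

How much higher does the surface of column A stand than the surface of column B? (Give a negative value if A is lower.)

For any compensation level in the mantle, the mantle terms cancel and isostasy reduces to e = (Σt_A − Σt_B) − (Σ(ρt)_A − Σ(ρt)_B) / ρ_m.
Σt_A = 26910 m; Σt_B = 37900 m; Σ(ρt)_A = 69227800; Σ(ρt)_B = 107636000 (in m·kg/m³).
e = (26910 − 37900) − (69227800 − 107636000) / 3370 = 407 m.

407 m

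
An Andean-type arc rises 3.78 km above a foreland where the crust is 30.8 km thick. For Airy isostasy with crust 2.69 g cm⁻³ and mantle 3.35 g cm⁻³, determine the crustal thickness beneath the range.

Root depth r = h ρ_c / (ρ_m − ρ_c) = 3.78 km × 2.69 / 0.66 = 15.41 km.
Total thickness = T + h + r = 30.8 km + 3.78 km + 15.41 km = 50 km.

50 km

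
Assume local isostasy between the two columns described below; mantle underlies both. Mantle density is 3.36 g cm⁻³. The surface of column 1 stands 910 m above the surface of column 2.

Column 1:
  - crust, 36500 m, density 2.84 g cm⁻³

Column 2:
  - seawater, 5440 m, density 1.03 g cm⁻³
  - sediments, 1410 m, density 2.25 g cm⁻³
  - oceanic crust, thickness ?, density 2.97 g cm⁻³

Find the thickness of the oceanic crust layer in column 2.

4310 m

Take the compensation level at the base of the deeper column (depth z_c below the surface of column 1) and equate Σ ρ_i t_i down to z_c; mantle fills any gap and the z_c terms cancel.
Column 1: 36500×2.84 + (z_c − 36500)×3.36
Column 2: 910×0 + 5440×1.03 + 1410×2.25 + x×2.97 + (z_c − 910 − 6850 − x)×3.36
The z_c×3.36 term appears on both sides and cancels. Collect the known terms of each column as K = Σ(ρt)_known − 3.36 × (depth of known layers): K_1 = 103660 − 3.36×36500 = −18980; K_2 = 8775.7 − 3.36×(910 + 6850) = −17297.9.
Balance: K_1 = K_2 − x×(3.36 − 2.97), so x = (K_2 − K_1)/(3.36 − 2.97) = 1682.1/0.39 = 4310 m.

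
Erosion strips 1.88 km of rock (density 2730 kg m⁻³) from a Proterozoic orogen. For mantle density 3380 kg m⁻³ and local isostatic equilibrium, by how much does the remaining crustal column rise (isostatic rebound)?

1.52 km

Unloading: uplift u = e ρ_c/ρ_m = 1.88 km × 2730/3380 = 1.52 km.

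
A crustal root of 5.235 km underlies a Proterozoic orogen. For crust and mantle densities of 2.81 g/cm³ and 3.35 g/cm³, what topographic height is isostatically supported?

Balancing pressure at the compensation depth: ρ_c h = (ρ_m − ρ_c) r.
h = r (ρ_m − ρ_c) / ρ_c = 5.235 km × (3.35 − 2.81) / 2.81 = 1.01 km.

1.01 km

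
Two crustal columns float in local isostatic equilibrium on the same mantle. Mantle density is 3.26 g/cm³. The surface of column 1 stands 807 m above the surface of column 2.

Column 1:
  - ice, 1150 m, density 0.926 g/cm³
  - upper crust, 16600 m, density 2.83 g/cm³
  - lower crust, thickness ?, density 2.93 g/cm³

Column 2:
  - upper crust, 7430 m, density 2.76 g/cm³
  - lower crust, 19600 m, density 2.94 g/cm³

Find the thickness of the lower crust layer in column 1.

Take the compensation level at the base of the deeper column (depth z_c below the surface of column 1) and equate Σ ρ_i t_i down to z_c; mantle fills any gap and the z_c terms cancel.
Column 1: 1150×0.926 + 16600×2.83 + x×2.93 + (z_c − 17750 − x)×3.26
Column 2: 807×0 + 7430×2.76 + 19600×2.94 + (z_c − 807 − 27030)×3.26
The z_c×3.26 term appears on both sides and cancels. Collect the known terms of each column as K = Σ(ρt)_known − 3.26 × (depth of known layers): K_1 = 48042.9 − 3.26×17750 = −9822.1; K_2 = 78130.8 − 3.26×(807 + 27030) = −12617.82.
Balance: K_1 − x×(3.26 − 2.93) = K_2, so x = (K_1 − K_2)/(3.26 − 2.93) = 2795.72/0.33 = 8470 m.

8470 m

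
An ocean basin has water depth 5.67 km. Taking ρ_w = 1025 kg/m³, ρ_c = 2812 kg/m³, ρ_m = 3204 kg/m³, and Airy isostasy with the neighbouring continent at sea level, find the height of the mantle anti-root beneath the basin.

25.8 km

Isostatic balance requires: replacing crust with seawater at the top is compensated by replacing crust with mantle at the base: d (ρ_c − ρ_w) = a (ρ_m − ρ_c).
a = d (ρ_c − ρ_w)/(ρ_m − ρ_c) = 5.67 km × 1787/392 = 25.8 km.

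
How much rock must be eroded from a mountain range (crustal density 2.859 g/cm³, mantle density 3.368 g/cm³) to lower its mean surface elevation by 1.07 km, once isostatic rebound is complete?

Net drop Δ = e − u = e − e ρ_c/ρ_m = e (ρ_m − ρ_c)/ρ_m.
e = Δ ρ_m/(ρ_m − ρ_c) = 1.07 km × 3.368/0.509 = 7.08 km.

7.08 km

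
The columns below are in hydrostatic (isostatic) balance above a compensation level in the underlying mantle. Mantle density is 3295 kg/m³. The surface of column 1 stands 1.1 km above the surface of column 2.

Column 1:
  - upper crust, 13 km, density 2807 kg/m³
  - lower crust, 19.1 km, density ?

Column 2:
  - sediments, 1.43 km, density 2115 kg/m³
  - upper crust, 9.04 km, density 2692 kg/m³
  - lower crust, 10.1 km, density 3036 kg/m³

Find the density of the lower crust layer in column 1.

Take the compensation level at the base of the deeper column (depth z_c below the surface of column 1) and equate Σ ρ_i t_i down to z_c; mantle fills any gap and the z_c terms cancel.
Column 1: 13×2807 + 19.1×ρ + (z_c − 32.1)×3295
Column 2: 1.1×0 + 1.43×2115 + 9.04×2692 + 10.1×3036 + (z_c − 1.1 − 20.57)×3295
The z_c×3295 term appears on both sides and cancels. Collect the known terms of each column as K = Σ(ρt)_known − 3295 × (depth of known layers): K_1 = 36491 − 3295×32.1 = −69278.5; K_2 = 58023.73 − 3295×(1.1 + 20.57) = −13378.92.
Balance: K_1 + 19.1×ρ = K_2, so ρ = (K_2 − K_1)/19.1 = 55899.6/19.1 = 2930 kg/m³.

2930 kg/m³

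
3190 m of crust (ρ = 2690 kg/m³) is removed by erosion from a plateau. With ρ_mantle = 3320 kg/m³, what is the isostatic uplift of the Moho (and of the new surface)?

Unloading: uplift u = e ρ_c/ρ_m = 3190 m × 2690/3320 = 2580 m.

2580 m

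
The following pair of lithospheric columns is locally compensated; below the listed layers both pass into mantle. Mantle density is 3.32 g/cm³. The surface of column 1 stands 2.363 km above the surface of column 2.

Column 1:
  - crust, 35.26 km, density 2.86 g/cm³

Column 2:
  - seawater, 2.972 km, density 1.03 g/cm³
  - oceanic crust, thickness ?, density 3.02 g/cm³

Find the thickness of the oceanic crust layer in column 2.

5.23 km

Take the compensation level at the base of the deeper column (depth z_c below the surface of column 1) and equate Σ ρ_i t_i down to z_c; mantle fills any gap and the z_c terms cancel.
Column 1: 35.26×2.86 + (z_c − 35.26)×3.32
Column 2: 2.363×0 + 2.972×1.03 + x×3.02 + (z_c − 2.363 − 2.972 − x)×3.32
The z_c×3.32 term appears on both sides and cancels. Collect the known terms of each column as K = Σ(ρt)_known − 3.32 × (depth of known layers): K_1 = 100.8436 − 3.32×35.26 = −16.2196; K_2 = 3.06116 − 3.32×(2.363 + 2.972) = −14.65104.
Balance: K_1 = K_2 − x×(3.32 − 3.02), so x = (K_2 − K_1)/(3.32 − 3.02) = 1.56856/0.3 = 5.23 km.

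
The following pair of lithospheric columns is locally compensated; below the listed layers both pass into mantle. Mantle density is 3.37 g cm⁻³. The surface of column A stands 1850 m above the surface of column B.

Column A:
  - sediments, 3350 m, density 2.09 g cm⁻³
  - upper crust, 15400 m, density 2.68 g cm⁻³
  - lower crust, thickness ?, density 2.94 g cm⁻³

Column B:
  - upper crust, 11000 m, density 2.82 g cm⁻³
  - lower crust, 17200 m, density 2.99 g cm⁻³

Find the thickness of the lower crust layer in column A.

Take the compensation level at the base of the deeper column (depth z_c below the surface of column A) and equate Σ ρ_i t_i down to z_c; mantle fills any gap and the z_c terms cancel.
Column A: 3350×2.09 + 15400×2.68 + x×2.94 + (z_c − 18750 − x)×3.37
Column B: 1850×0 + 11000×2.82 + 17200×2.99 + (z_c − 1850 − 28200)×3.37
The z_c×3.37 term appears on both sides and cancels. Collect the known terms of each column as K = Σ(ρt)_known − 3.37 × (depth of known layers): K_A = 48273.5 − 3.37×18750 = −14914; K_B = 82448 − 3.37×(1850 + 28200) = −18820.5.
Balance: K_A − x×(3.37 − 2.94) = K_B, so x = (K_A − K_B)/(3.37 − 2.94) = 3906.5/0.43 = 9080 m.

9080 m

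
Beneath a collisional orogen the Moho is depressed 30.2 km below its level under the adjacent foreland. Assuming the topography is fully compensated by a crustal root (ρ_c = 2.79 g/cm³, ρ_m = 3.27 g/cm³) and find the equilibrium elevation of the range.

For local isostatic compensation: ρ_c h = (ρ_m − ρ_c) r.
h = r (ρ_m − ρ_c) / ρ_c = 30.2 km × (3.27 − 2.79) / 2.79 = 5.2 km.

5.2 km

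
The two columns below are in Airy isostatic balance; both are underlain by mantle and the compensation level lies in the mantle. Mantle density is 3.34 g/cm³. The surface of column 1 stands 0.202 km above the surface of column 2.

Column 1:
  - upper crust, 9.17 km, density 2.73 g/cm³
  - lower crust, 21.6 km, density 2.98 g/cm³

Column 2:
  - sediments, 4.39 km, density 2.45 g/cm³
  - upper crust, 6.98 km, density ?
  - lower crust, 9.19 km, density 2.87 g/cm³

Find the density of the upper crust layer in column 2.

Take the compensation level at the base of the deeper column (depth z_c below the surface of column 1) and equate Σ ρ_i t_i down to z_c; mantle fills any gap and the z_c terms cancel.
Column 1: 9.17×2.73 + 21.6×2.98 + (z_c − 30.77)×3.34
Column 2: 0.202×0 + 4.39×2.45 + 6.98×ρ + 9.19×2.87 + (z_c − 0.202 − 20.56)×3.34
The z_c×3.34 term appears on both sides and cancels. Collect the known terms of each column as K = Σ(ρt)_known − 3.34 × (depth of known layers): K_1 = 89.4021 − 3.34×30.77 = −13.3697; K_2 = 37.1308 − 3.34×(0.202 + 20.56) = −32.21428.
Balance: K_1 = K_2 + 6.98×ρ, so ρ = (K_1 − K_2)/6.98 = 18.8446/6.98 = 2.7 g/cm³.

2.7 g/cm³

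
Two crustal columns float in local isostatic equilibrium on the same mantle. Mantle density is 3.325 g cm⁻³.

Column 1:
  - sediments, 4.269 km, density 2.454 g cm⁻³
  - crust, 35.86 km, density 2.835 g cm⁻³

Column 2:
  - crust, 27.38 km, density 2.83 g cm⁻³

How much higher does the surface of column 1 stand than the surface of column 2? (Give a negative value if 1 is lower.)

2.33 km

For any compensation level in the mantle, the mantle terms cancel and isostasy reduces to e = (Σt_1 − Σt_2) − (Σ(ρt)_1 − Σ(ρt)_2) / ρ_m.
Σt_1 = 40.129 km; Σt_2 = 27.38 km; Σ(ρt)_1 = 112.139226; Σ(ρt)_2 = 77.4854 (in km·g cm⁻³).
e = (40.129 − 27.38) − (112.139226 − 77.4854) / 3.325 = 2.33 km.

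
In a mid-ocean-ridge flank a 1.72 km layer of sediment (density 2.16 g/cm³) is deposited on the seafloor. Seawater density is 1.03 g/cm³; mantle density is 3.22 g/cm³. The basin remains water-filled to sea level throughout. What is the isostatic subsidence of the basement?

Submarine loading: the sediment displaces seawater, and the subsidence is in turn flooded, so s (ρ_m − ρ_w) = t (ρ_sed − ρ_w).
s = 1.72 km × (2.16 − 1.03) / (3.22 − 1.03) = 0.887 km.

0.887 km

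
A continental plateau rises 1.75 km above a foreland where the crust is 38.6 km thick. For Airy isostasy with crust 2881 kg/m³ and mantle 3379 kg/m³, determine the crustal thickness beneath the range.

50.5 km

Root depth r = h ρ_c / (ρ_m − ρ_c) = 1.75 km × 2881 / 498 = 10.12 km.
Total thickness = T + h + r = 38.6 km + 1.75 km + 10.12 km = 50.5 km.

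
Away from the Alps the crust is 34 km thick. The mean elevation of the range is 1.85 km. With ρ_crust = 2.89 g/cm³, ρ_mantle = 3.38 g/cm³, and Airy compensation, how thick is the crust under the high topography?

Root depth r = h ρ_c / (ρ_m − ρ_c) = 1.85 km × 2.89 / 0.49 = 10.91 km.
Total thickness = T + h + r = 34 km + 1.85 km + 10.91 km = 46.8 km.

46.8 km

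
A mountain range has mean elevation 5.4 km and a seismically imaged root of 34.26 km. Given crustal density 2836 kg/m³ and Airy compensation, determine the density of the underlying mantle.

Airy balance: ρ_c h = (ρ_m − ρ_c) r → ρ_m = ρ_c (1 + h/r).
ρ_m = 2836 × (1 + 5.4 km/34.26 km) = 3280 kg/m³.

3280 kg/m³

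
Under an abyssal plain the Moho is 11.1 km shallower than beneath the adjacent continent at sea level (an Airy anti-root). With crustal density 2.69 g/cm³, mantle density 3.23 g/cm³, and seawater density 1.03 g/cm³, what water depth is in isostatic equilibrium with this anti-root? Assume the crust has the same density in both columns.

3.61 km

Replacing a thickness d of crust by seawater at the top must be balanced by replacing crust with mantle at the base: d (ρ_c − ρ_w) = a (ρ_m − ρ_c).
d = a (ρ_m − ρ_c)/(ρ_c − ρ_w) = 11.1 km × 0.54/1.66 = 3.61 km.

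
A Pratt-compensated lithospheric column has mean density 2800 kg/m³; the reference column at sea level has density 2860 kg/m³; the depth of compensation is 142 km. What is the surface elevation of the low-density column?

ρ_ref D = ρ (D + h) → h = D (ρ_ref − ρ)/ρ.
h = 142 km × (2860 − 2800)/2800 = 3.04 km.

3.04 km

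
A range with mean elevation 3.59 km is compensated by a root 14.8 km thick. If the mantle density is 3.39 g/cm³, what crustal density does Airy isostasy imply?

2.73 g/cm³

ρ_c h = (ρ_m − ρ_c) r → ρ_c (h + r) = ρ_m r → ρ_c = ρ_m r / (h + r).
ρ_c = 3.39 × 14.8 km / (3.59 km + 14.8 km) = 2.73 g/cm³.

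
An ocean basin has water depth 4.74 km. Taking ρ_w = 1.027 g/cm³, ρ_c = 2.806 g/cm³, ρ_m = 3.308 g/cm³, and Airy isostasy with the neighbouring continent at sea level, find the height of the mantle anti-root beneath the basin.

For local isostatic compensation: replacing crust with seawater at the top is compensated by replacing crust with mantle at the base: d (ρ_c − ρ_w) = a (ρ_m − ρ_c).
a = d (ρ_c − ρ_w)/(ρ_m − ρ_c) = 4.74 km × 1.779/0.502 = 16.8 km.

16.8 km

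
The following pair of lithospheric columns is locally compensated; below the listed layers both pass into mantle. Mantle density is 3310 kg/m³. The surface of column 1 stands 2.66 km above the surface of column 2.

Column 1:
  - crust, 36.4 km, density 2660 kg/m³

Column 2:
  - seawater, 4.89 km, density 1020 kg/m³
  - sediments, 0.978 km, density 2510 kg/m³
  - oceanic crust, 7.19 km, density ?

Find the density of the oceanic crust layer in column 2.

Take the compensation level at the base of the deeper column (depth z_c below the surface of column 1) and equate Σ ρ_i t_i down to z_c; mantle fills any gap and the z_c terms cancel.
Column 1: 36.4×2660 + (z_c − 36.4)×3310
Column 2: 2.66×0 + 4.89×1020 + 0.978×2510 + 7.19×ρ + (z_c − 2.66 − 13.058)×3310
The z_c×3310 term appears on both sides and cancels. Collect the known terms of each column as K = Σ(ρt)_known − 3310 × (depth of known layers): K_1 = 96824 − 3310×36.4 = −23660; K_2 = 7442.58 − 3310×(2.66 + 13.058) = −44584.
Balance: K_1 = K_2 + 7.19×ρ, so ρ = (K_1 − K_2)/7.19 = 20924/7.19 = 2910 kg/m³.

2910 kg/m³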